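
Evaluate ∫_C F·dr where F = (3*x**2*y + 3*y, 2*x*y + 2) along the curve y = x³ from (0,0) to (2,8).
1188/7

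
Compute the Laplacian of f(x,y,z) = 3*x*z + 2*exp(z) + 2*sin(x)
2*exp(z) - 2*sin(x)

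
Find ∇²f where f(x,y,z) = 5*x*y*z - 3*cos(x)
3*cos(x)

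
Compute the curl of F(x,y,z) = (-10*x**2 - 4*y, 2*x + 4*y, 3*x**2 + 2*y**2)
(4*y, -6*x, 6)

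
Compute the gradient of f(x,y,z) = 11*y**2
(0, 22*y, 0)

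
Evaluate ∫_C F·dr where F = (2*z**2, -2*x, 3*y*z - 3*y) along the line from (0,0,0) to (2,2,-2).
46/3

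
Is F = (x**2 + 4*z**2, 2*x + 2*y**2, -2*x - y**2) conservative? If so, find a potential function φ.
No, ∇×F = (-2*y, 8*z + 2, 2) ≠ 0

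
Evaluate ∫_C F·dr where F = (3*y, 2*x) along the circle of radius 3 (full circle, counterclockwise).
-9*pi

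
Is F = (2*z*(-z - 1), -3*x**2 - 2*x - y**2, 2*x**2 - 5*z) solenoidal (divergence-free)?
No, ∇·F = -2*y - 5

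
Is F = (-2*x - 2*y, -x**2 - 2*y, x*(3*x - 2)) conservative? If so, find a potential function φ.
No, ∇×F = (0, 2 - 6*x, 2 - 2*x) ≠ 0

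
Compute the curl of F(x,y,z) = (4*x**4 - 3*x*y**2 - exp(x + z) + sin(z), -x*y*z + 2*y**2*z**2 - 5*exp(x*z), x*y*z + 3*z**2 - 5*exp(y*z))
(x*y + x*z + 5*x*exp(x*z) - 4*y**2*z - 5*z*exp(y*z), -y*z - exp(x + z) + cos(z), 6*x*y - y*z - 5*z*exp(x*z))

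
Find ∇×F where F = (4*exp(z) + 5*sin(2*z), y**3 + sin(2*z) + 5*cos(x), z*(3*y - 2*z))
(3*z - 2*cos(2*z), 4*exp(z) + 10*cos(2*z), -5*sin(x))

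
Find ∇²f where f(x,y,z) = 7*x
0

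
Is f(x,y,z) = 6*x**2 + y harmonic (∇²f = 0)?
No, ∇²f = 12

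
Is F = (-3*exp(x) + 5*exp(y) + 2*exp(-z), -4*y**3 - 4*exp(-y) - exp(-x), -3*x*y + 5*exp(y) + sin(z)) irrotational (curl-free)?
No, ∇×F = (-3*x + 5*exp(y), 3*y - 2*exp(-z), -5*exp(y) + exp(-x))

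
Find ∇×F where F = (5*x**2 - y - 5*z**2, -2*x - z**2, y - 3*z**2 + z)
(2*z + 1, -10*z, -1)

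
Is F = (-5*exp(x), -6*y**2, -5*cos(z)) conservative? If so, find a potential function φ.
Yes, F is conservative. φ = -2*y**3 - 5*exp(x) - 5*sin(z)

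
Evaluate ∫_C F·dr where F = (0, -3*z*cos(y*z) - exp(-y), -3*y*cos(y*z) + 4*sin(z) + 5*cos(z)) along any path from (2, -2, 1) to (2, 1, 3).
-exp(2) - 5*sin(1) - 3*sin(2) + 2*sin(3) + exp(-1) + 4*cos(1) - 4*cos(3)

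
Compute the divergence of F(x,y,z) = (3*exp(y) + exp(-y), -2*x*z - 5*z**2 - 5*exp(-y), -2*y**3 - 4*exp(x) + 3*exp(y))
5*exp(-y)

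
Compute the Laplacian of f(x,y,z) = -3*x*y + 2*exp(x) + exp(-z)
2*exp(x) + exp(-z)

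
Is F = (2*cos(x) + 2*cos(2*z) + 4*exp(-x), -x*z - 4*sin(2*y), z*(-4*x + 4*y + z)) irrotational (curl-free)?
No, ∇×F = (x + 4*z, 4*z - 4*sin(2*z), -z)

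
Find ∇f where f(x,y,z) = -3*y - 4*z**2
(0, -3, -8*z)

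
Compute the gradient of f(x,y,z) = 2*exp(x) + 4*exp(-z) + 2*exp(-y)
(2*exp(x), -2*exp(-y), -4*exp(-z))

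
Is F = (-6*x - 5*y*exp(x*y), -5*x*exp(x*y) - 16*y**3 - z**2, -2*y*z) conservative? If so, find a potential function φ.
Yes, F is conservative. φ = -3*x**2 - 4*y**4 - y*z**2 - 5*exp(x*y)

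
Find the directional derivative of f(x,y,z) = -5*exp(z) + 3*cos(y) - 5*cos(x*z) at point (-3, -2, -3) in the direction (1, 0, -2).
sqrt(5)*(2 + 3*exp(3)*sin(9))*exp(-3)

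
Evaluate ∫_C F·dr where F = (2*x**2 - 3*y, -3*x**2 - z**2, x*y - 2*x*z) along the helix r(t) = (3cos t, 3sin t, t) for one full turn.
15*pi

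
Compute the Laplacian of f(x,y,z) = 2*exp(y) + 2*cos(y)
2*exp(y) - 2*cos(y)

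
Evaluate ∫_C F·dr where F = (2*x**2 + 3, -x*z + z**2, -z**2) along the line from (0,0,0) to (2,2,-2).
58/3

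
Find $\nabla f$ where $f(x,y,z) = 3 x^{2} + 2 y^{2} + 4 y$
(6*x, 4*y + 4, 0)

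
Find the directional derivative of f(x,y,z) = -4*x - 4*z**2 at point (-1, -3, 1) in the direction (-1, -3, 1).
-4*sqrt(11)/11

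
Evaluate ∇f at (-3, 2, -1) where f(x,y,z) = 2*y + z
(0, 2, 1)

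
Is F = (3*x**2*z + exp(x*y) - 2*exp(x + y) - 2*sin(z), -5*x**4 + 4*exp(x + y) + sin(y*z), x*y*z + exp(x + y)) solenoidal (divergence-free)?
No, ∇·F = x*y + 6*x*z + y*exp(x*y) + z*cos(y*z) + 2*exp(x + y)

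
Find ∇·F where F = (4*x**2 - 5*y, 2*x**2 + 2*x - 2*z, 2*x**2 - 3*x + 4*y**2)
8*x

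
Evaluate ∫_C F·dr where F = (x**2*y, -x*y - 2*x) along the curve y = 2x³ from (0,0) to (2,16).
-5168/21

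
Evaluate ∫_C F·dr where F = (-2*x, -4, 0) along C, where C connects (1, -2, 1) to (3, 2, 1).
-24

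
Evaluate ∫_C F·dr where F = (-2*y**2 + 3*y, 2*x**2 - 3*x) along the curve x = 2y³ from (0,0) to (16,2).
4112/35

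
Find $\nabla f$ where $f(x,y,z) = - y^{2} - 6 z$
(0, -2*y, -6)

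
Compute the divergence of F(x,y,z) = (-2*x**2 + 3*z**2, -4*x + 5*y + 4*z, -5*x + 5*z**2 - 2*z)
-4*x + 10*z + 3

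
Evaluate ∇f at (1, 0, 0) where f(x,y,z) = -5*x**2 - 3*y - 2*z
(-10, -3, -2)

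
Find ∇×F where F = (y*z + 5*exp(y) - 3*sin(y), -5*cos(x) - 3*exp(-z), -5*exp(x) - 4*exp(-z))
(-3*exp(-z), y + 5*exp(x), -z - 5*exp(y) + 5*sin(x) + 3*cos(y))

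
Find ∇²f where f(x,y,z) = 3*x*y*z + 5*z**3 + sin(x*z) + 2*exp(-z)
-x**2*sin(x*z) - z**2*sin(x*z) + 30*z + 2*exp(-z)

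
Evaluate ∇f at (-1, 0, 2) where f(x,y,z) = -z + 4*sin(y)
(0, 4, -1)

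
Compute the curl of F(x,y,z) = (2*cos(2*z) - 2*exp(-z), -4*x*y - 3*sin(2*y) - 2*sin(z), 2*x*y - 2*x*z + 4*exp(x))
(2*x + 2*cos(z), -2*y + 2*z - 4*exp(x) - 4*sin(2*z) + 2*exp(-z), -4*y)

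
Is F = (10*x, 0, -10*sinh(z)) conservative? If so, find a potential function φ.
Yes, F is conservative. φ = 5*x**2 - 10*cosh(z)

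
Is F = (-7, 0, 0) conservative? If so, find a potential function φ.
Yes, F is conservative. φ = -7*x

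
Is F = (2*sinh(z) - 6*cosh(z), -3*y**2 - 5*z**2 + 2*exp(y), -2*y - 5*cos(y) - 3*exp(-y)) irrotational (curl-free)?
No, ∇×F = (10*z + 5*sin(y) - 2 + 3*exp(-y), -6*sinh(z) + 2*cosh(z), 0)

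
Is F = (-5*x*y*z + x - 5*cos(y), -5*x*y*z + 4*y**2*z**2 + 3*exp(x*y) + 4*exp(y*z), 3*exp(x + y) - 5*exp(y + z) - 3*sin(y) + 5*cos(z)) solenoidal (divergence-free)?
No, ∇·F = -5*x*z + 3*x*exp(x*y) + 8*y*z**2 - 5*y*z + 4*z*exp(y*z) - 5*exp(y + z) - 5*sin(z) + 1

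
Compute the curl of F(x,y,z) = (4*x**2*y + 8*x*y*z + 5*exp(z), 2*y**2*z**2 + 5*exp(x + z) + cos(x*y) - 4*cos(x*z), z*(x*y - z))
(x*z - 4*x*sin(x*z) - 4*y**2*z - 5*exp(x + z), 8*x*y - y*z + 5*exp(z), -4*x**2 - 8*x*z - y*sin(x*y) + 4*z*sin(x*z) + 5*exp(x + z))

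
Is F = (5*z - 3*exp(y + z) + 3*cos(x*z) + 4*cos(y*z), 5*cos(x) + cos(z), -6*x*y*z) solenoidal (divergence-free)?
No, ∇·F = -6*x*y - 3*z*sin(x*z)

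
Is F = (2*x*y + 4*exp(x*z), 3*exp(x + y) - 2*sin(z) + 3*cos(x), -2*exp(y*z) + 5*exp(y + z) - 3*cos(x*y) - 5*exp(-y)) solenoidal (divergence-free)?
No, ∇·F = -2*y*exp(y*z) + 2*y + 4*z*exp(x*z) + 3*exp(x + y) + 5*exp(y + z)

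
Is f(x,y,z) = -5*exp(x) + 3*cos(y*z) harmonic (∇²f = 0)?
No, ∇²f = -3*y**2*cos(y*z) - 3*z**2*cos(y*z) - 5*exp(x)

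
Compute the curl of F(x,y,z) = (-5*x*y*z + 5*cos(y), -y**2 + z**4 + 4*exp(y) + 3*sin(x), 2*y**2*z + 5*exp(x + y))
(4*y*z - 4*z**3 + 5*exp(x + y), -5*x*y - 5*exp(x + y), 5*x*z + 5*sin(y) + 3*cos(x))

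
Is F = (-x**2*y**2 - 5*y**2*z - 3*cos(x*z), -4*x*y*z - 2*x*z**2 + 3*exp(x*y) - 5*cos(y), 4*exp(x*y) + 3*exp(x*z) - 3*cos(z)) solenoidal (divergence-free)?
No, ∇·F = -2*x*y**2 - 4*x*z + 3*x*exp(x*y) + 3*x*exp(x*z) + 3*z*sin(x*z) + 5*sin(y) + 3*sin(z)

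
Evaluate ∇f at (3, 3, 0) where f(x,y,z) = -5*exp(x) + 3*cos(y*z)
(-5*exp(3), 0, 0)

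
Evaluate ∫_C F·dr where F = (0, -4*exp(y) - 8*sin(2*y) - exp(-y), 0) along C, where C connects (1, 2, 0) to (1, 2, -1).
0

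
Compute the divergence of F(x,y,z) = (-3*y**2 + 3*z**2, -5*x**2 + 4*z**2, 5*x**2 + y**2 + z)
1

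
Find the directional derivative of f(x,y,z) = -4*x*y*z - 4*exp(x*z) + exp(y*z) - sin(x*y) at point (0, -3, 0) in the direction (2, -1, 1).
sqrt(6)/2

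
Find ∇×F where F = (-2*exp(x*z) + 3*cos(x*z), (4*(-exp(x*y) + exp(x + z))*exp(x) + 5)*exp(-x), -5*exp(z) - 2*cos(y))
(-4*exp(x + z) + 2*sin(y), -x*(2*exp(x*z) + 3*sin(x*z)), (4*(-y*exp(x*y) + exp(x + z))*exp(x) - 5)*exp(-x))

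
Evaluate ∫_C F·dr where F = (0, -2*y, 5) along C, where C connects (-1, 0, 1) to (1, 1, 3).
9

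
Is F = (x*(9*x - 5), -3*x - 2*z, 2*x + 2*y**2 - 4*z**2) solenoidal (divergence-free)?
No, ∇·F = 18*x - 8*z - 5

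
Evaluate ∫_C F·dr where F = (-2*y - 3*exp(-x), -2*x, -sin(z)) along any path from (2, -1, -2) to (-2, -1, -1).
-8 - cos(2) + cos(1) + 6*sinh(2)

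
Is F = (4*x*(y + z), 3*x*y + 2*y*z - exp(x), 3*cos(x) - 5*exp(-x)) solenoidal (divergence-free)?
No, ∇·F = 3*x + 4*y + 6*z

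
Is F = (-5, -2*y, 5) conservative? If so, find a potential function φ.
Yes, F is conservative. φ = -5*x - y**2 + 5*z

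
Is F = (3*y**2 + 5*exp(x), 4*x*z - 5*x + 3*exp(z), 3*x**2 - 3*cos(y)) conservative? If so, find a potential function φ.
No, ∇×F = (-4*x - 3*exp(z) + 3*sin(y), -6*x, -6*y + 4*z - 5) ≠ 0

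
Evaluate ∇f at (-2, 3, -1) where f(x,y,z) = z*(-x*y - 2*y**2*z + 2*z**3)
(3, -14, 34)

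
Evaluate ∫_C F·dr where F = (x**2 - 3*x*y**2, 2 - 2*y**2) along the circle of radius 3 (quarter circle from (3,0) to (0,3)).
159/4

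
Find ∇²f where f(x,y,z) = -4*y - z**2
-2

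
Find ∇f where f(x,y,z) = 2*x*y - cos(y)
(2*y, 2*x + sin(y), 0)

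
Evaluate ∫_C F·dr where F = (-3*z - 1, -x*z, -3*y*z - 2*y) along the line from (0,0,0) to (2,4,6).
-204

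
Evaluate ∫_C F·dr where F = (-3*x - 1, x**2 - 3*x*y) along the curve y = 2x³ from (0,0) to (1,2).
-451/70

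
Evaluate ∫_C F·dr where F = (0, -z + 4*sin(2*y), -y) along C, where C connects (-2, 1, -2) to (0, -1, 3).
1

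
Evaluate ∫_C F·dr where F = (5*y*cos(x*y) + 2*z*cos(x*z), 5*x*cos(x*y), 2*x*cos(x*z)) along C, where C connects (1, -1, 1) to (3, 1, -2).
-2*sin(6) + 5*sin(3) + 3*sin(1)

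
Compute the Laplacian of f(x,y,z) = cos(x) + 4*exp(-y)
-cos(x) + 4*exp(-y)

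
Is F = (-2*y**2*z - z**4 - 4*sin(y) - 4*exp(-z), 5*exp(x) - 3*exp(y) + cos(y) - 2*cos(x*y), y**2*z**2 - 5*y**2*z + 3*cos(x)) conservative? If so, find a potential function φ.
No, ∇×F = (2*y*z*(z - 5), -2*y**2 - 4*z**3 + 3*sin(x) + 4*exp(-z), 4*y*z + 2*y*sin(x*y) + 5*exp(x) + 4*cos(y)) ≠ 0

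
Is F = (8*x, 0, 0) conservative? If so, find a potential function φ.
Yes, F is conservative. φ = 4*x**2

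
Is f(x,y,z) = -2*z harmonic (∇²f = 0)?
Yes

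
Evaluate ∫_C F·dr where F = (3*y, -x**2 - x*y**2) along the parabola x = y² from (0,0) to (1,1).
8/5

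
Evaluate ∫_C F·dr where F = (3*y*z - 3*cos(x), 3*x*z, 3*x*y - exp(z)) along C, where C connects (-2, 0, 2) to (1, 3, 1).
-3*sin(2) - E - 3*sin(1) + exp(2) + 9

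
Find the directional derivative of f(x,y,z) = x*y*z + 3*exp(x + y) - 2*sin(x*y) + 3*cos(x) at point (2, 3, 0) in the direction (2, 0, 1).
6*sqrt(5)*(-2*cos(6) - sin(2) + 1 + exp(5))/5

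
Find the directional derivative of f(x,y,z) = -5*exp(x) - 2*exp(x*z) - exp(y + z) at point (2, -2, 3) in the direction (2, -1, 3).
sqrt(14)*E*(-12*exp(5) - 5*E - 1)/7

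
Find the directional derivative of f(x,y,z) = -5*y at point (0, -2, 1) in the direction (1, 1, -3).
-5*sqrt(11)/11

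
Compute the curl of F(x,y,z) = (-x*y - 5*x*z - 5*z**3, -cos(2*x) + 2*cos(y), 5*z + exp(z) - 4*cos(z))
(0, -5*x - 15*z**2, x + 2*sin(2*x))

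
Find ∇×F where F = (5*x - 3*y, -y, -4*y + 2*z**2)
(-4, 0, 3)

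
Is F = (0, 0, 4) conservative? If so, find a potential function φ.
Yes, F is conservative. φ = 4*z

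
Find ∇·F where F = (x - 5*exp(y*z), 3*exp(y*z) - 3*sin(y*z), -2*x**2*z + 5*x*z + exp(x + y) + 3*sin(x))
-2*x**2 + 5*x + 3*z*exp(y*z) - 3*z*cos(y*z) + 1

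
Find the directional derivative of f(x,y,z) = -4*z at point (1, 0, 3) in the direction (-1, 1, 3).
-12*sqrt(11)/11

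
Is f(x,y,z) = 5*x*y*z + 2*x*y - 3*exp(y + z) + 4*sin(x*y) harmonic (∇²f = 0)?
No, ∇²f = -4*x**2*sin(x*y) - 4*y**2*sin(x*y) - 6*exp(y + z)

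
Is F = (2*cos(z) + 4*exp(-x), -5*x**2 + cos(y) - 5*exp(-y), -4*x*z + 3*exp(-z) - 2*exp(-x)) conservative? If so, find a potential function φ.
No, ∇×F = (0, 4*z - 2*sin(z) - 2*exp(-x), -10*x) ≠ 0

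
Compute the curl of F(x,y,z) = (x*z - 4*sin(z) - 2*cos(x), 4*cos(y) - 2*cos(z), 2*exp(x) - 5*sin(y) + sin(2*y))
(-2*sin(z) - 5*cos(y) + 2*cos(2*y), x - 2*exp(x) - 4*cos(z), 0)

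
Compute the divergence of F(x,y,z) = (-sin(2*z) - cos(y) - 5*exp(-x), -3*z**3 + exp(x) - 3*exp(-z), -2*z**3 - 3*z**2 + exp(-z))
-6*z**2 - 6*z - exp(-z) + 5*exp(-x)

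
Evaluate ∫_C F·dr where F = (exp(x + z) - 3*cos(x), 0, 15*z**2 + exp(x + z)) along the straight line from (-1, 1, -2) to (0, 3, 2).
-3*sin(1) - exp(-3) + exp(2) + 80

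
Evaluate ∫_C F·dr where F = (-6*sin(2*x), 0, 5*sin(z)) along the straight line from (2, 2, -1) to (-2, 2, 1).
0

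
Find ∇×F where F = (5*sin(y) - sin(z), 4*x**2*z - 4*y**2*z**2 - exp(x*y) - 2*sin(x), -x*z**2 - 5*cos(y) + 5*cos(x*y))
(-4*x**2 - 5*x*sin(x*y) + 8*y**2*z + 5*sin(y), 5*y*sin(x*y) + z**2 - cos(z), 8*x*z - y*exp(x*y) - 2*cos(x) - 5*cos(y))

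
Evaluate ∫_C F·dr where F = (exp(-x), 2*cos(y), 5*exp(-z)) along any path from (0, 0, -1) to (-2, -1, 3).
-exp(2) - 2*sin(1) - 5*exp(-3) + 1 + 5*E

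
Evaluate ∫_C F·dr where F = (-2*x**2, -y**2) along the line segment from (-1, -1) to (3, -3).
-10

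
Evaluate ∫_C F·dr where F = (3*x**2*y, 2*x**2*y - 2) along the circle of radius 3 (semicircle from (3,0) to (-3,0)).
-243*pi/8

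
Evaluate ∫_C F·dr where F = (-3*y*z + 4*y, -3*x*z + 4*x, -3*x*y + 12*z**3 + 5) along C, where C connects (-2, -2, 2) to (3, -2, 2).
20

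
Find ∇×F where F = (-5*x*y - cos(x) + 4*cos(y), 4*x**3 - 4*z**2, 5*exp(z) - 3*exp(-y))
(8*z + 3*exp(-y), 0, 12*x**2 + 5*x + 4*sin(y))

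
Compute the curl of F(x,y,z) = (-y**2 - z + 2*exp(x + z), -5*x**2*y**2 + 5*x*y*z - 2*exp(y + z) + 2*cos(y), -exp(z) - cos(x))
(-5*x*y + 2*exp(y + z), 2*exp(x + z) - sin(x) - 1, y*(-10*x*y + 5*z + 2))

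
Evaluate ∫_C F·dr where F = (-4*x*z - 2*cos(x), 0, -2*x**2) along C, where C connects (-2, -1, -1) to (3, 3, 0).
-8 - 2*sin(2) - 2*sin(3)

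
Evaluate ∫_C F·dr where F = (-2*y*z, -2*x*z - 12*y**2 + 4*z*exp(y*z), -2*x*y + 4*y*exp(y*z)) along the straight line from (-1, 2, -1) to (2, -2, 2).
-4*exp(-2) + 4*exp(-4) + 84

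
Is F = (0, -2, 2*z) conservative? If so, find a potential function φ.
Yes, F is conservative. φ = -2*y + z**2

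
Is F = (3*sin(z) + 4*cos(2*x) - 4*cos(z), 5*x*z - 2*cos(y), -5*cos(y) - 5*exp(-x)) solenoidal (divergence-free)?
No, ∇·F = -8*sin(2*x) + 2*sin(y)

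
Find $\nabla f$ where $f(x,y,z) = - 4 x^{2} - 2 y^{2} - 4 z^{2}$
(-8*x, -4*y, -8*z)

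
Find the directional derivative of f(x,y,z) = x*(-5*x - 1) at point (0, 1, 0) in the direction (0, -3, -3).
0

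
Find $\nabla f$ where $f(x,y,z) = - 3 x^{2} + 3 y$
(-6*x, 3, 0)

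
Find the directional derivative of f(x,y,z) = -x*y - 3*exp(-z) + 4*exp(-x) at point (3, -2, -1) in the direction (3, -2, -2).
6*sqrt(17)*(-exp(4) - 2 + 2*exp(3))*exp(-3)/17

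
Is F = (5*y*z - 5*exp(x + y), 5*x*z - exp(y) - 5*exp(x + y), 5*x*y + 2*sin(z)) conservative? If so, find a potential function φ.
Yes, F is conservative. φ = 5*x*y*z - exp(y) - 5*exp(x + y) - 2*cos(z)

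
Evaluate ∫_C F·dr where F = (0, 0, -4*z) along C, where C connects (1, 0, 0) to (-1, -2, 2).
-8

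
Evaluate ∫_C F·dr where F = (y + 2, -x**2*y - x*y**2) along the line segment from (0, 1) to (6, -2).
-45/2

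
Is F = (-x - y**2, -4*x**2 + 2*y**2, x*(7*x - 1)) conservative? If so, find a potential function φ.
No, ∇×F = (0, 1 - 14*x, -8*x + 2*y) ≠ 0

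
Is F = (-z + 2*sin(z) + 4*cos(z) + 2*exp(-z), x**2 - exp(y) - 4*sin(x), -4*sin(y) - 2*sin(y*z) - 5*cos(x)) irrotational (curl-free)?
No, ∇×F = (-2*z*cos(y*z) - 4*cos(y), -5*sin(x) - 4*sin(z) + 2*cos(z) - 1 - 2*exp(-z), 2*x - 4*cos(x))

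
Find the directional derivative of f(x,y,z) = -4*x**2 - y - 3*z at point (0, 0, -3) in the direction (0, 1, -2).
sqrt(5)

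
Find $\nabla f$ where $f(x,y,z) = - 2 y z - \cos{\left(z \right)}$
(0, -2*z, -2*y + sin(z))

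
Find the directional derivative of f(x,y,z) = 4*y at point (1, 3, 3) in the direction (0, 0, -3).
0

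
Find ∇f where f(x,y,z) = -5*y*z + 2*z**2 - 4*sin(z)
(0, -5*z, -5*y + 4*z - 4*cos(z))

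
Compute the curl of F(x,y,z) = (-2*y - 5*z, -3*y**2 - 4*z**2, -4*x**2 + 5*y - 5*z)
(8*z + 5, 8*x - 5, 2)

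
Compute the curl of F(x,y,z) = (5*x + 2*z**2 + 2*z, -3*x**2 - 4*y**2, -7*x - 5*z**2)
(0, 4*z + 9, -6*x)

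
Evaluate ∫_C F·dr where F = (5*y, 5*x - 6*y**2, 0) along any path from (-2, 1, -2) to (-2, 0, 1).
12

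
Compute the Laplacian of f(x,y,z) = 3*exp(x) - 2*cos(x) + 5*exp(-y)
3*exp(x) + 2*cos(x) + 5*exp(-y)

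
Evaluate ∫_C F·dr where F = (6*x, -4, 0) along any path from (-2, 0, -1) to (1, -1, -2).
-5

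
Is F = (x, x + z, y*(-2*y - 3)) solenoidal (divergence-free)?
No, ∇·F = 1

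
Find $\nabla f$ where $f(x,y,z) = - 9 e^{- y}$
(0, 9*exp(-y), 0)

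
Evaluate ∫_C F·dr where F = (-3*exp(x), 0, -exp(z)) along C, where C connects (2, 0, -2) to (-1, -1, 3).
(-3*E + 1 + (3 - E)*exp(4))*exp(-2)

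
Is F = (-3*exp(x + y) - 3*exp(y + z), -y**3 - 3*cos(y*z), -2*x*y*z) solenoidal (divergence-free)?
No, ∇·F = -2*x*y - 3*y**2 + 3*z*sin(y*z) - 3*exp(x + y)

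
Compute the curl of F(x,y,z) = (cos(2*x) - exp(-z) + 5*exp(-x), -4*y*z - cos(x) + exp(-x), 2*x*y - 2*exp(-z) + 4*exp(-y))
(2*x + 4*y - 4*exp(-y), -2*y + exp(-z), sin(x) - exp(-x))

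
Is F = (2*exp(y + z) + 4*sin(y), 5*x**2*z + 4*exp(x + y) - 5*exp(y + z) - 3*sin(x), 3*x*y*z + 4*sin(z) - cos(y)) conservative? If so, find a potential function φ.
No, ∇×F = (-5*x**2 + 3*x*z + 5*exp(y + z) + sin(y), -3*y*z + 2*exp(y + z), 10*x*z + 4*exp(x + y) - 2*exp(y + z) - 3*cos(x) - 4*cos(y)) ≠ 0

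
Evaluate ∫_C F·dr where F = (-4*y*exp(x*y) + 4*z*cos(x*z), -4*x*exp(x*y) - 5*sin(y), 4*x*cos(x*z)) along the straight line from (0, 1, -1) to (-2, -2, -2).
-4*exp(4) + 4*sin(4) - 5*cos(1) + 5*cos(2) + 4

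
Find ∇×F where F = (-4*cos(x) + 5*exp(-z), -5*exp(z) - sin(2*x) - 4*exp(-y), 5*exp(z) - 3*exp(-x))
(5*exp(z), -5*exp(-z) - 3*exp(-x), -2*cos(2*x))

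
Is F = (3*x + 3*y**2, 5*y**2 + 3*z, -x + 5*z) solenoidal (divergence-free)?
No, ∇·F = 10*y + 8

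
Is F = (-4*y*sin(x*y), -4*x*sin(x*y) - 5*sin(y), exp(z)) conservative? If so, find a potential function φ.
Yes, F is conservative. φ = exp(z) + 5*cos(y) + 4*cos(x*y)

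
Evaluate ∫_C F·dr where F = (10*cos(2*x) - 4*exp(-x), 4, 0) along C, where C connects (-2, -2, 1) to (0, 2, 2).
-4*exp(2) + 5*sin(4) + 20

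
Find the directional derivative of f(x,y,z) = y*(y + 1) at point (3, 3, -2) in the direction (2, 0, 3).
0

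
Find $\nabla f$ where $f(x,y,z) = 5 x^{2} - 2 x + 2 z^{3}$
(10*x - 2, 0, 6*z**2)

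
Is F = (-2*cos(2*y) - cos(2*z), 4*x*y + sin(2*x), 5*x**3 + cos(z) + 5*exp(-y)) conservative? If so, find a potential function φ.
No, ∇×F = (-5*exp(-y), -15*x**2 + 2*sin(2*z), 4*y - 4*sin(2*y) + 2*cos(2*x)) ≠ 0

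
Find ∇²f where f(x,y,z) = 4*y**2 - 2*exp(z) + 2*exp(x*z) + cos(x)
2*x**2*exp(x*z) + 2*z**2*exp(x*z) - 2*exp(z) - cos(x) + 8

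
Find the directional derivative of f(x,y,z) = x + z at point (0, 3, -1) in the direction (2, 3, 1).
3*sqrt(14)/14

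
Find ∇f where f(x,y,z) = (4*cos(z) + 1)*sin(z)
(0, 0, cos(z) + 4*cos(2*z))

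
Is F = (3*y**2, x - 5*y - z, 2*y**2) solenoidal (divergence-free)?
No, ∇·F = -5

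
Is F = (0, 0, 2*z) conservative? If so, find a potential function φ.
Yes, F is conservative. φ = z**2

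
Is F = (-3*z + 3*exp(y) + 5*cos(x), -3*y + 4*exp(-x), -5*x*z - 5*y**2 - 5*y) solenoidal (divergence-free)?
No, ∇·F = -5*x - 5*sin(x) - 3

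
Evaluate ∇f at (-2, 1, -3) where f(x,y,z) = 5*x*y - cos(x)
(5 - sin(2), -10, 0)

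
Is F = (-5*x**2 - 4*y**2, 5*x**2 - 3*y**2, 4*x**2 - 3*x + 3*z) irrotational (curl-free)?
No, ∇×F = (0, 3 - 8*x, 10*x + 8*y)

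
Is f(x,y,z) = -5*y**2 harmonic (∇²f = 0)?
No, ∇²f = -10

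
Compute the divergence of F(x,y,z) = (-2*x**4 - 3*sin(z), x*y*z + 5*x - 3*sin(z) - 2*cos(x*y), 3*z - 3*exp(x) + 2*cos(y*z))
-8*x**3 + x*z + 2*x*sin(x*y) - 2*y*sin(y*z) + 3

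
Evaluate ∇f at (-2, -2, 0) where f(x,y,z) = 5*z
(0, 0, 5)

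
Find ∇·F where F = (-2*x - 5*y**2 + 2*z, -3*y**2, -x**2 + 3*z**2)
-6*y + 6*z - 2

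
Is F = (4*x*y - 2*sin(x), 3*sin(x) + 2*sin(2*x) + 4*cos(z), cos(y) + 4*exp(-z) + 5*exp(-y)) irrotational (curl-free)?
No, ∇×F = (-sin(y) + 4*sin(z) - 5*exp(-y), 0, -4*x + 3*cos(x) + 4*cos(2*x))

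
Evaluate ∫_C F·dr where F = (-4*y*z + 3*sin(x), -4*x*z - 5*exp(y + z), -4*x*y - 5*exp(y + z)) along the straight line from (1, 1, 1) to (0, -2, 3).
-5*E + 1 + 3*cos(1) + 5*exp(2)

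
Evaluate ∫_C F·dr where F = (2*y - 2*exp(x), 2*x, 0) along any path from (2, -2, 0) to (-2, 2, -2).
4*sinh(2)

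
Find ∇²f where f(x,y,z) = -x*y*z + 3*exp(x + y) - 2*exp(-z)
2*(3*exp(x + y + z) - 1)*exp(-z)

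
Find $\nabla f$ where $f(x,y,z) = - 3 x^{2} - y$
(-6*x, -1, 0)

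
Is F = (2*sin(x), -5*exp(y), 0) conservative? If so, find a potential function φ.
Yes, F is conservative. φ = -5*exp(y) - 2*cos(x)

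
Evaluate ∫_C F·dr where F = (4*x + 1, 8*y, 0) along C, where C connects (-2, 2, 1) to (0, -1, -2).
-18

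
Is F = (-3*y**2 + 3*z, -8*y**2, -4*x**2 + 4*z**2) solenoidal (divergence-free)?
No, ∇·F = -16*y + 8*z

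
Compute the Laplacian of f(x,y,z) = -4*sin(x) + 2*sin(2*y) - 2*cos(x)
4*sin(x) - 8*sin(2*y) + 2*cos(x)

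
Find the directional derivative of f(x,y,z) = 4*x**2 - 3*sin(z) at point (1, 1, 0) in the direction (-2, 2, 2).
-11*sqrt(3)/3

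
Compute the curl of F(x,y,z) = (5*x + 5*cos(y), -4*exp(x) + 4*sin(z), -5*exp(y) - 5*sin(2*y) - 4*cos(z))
(-5*exp(y) - 10*cos(2*y) - 4*cos(z), 0, -4*exp(x) + 5*sin(y))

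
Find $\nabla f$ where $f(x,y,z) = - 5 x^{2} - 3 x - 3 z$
(-10*x - 3, 0, -3)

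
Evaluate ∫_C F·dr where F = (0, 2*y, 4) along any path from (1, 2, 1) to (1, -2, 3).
8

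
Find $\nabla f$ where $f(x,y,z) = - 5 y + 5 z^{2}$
(0, -5, 10*z)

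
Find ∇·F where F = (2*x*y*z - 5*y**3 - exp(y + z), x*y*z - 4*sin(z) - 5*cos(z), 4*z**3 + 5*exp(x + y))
z*(x + 2*y + 12*z)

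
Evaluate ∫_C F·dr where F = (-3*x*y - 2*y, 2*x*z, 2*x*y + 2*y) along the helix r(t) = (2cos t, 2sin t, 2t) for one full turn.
8*pi*(1 + 2*pi)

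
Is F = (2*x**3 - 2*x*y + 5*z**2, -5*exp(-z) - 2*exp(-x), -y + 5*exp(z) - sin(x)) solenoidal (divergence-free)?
No, ∇·F = 6*x**2 - 2*y + 5*exp(z)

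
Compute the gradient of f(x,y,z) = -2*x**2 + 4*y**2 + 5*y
(-4*x, 8*y + 5, 0)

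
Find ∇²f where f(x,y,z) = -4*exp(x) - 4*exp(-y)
-4*exp(x) - 4*exp(-y)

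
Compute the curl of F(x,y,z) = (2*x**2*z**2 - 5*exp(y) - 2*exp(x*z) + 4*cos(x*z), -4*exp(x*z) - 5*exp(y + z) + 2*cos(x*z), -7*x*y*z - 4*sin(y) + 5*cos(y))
(-7*x*z + 4*x*exp(x*z) + 2*x*sin(x*z) + 5*exp(y + z) - 5*sin(y) - 4*cos(y), 4*x**2*z - 2*x*exp(x*z) - 4*x*sin(x*z) + 7*y*z, -4*z*exp(x*z) - 2*z*sin(x*z) + 5*exp(y))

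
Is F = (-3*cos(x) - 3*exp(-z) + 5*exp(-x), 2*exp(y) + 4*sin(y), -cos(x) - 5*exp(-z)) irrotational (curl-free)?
No, ∇×F = (0, -sin(x) + 3*exp(-z), 0)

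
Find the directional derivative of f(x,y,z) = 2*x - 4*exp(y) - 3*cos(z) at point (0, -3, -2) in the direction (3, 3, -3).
sqrt(3)*(-4 + (2 + 3*sin(2))*exp(3))*exp(-3)/3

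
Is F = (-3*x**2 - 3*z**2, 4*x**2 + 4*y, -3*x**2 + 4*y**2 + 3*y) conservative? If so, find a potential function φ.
No, ∇×F = (8*y + 3, 6*x - 6*z, 8*x) ≠ 0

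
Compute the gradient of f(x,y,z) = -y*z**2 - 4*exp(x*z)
(-4*z*exp(x*z), -z**2, -4*x*exp(x*z) - 2*y*z)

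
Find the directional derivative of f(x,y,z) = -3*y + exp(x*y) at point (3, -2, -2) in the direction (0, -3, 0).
3 - 3*exp(-6)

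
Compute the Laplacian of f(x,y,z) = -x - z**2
-2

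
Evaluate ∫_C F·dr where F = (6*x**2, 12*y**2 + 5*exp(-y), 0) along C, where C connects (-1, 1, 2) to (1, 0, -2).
-5 + 5*exp(-1)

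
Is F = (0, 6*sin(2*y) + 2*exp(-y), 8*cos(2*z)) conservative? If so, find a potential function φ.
Yes, F is conservative. φ = 4*sin(2*z) - 3*cos(2*y) - 2*exp(-y)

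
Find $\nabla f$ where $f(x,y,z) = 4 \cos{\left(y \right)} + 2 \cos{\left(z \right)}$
(0, -4*sin(y), -2*sin(z))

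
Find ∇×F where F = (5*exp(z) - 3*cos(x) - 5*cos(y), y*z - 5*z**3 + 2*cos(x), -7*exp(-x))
(-y + 15*z**2, 5*exp(z) - 7*exp(-x), -2*sin(x) - 5*sin(y))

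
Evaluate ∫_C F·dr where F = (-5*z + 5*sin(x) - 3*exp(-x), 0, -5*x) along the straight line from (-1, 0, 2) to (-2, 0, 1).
-3*E - 5*cos(2) + 5*cos(1) + 3*exp(2)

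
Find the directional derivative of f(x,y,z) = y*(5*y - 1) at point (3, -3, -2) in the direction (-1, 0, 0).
0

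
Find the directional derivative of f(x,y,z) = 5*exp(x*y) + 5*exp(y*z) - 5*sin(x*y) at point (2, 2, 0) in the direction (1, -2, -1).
5*sqrt(6)*(-exp(4) - 1 + cos(4))/3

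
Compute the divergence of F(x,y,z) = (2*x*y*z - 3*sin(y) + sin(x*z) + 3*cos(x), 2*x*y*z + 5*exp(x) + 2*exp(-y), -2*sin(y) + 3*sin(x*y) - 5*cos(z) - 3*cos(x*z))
2*x*z + 3*x*sin(x*z) + 2*y*z + z*cos(x*z) - 3*sin(x) + 5*sin(z) - 2*exp(-y)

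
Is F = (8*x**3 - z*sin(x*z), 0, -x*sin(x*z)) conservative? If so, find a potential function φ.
Yes, F is conservative. φ = 2*x**4 + cos(x*z)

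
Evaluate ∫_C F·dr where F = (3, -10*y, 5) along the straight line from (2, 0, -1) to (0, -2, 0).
-21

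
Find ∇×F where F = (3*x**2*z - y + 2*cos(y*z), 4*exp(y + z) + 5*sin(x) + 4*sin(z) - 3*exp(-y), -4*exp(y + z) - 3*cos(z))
(-8*exp(y + z) - 4*cos(z), 3*x**2 - 2*y*sin(y*z), 2*z*sin(y*z) + 5*cos(x) + 1)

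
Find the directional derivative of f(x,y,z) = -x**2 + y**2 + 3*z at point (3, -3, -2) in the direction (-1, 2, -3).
-15*sqrt(14)/14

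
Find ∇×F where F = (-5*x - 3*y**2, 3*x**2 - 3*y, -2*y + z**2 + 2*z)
(-2, 0, 6*x + 6*y)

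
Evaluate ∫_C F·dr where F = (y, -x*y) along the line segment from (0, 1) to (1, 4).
-2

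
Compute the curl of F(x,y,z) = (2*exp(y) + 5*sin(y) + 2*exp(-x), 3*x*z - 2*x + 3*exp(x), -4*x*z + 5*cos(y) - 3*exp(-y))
(-3*x - 5*sin(y) + 3*exp(-y), 4*z, 3*z + 3*exp(x) - 2*exp(y) - 5*cos(y) - 2)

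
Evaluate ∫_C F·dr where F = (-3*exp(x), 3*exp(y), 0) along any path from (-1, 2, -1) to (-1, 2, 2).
0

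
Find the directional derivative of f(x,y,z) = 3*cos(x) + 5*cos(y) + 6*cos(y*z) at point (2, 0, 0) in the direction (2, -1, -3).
-3*sqrt(14)*sin(2)/7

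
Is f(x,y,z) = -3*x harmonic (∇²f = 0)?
Yes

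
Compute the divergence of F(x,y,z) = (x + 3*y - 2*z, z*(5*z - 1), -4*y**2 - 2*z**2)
1 - 4*z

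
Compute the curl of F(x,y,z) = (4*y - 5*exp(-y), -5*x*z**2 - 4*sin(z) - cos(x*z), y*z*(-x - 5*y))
(9*x*z - x*sin(x*z) - 10*y*z + 4*cos(z), y*z, -5*z**2 + z*sin(x*z) - 4 - 5*exp(-y))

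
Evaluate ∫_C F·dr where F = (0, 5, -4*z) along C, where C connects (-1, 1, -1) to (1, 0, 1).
-5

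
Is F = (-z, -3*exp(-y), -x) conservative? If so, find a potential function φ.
Yes, F is conservative. φ = -x*z + 3*exp(-y)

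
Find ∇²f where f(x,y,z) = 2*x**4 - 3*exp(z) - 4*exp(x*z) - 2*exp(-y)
-4*x**2*exp(x*z) + 24*x**2 - 4*z**2*exp(x*z) - 3*exp(z) - 2*exp(-y)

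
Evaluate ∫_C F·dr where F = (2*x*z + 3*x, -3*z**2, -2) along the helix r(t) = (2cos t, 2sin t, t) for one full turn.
-24*pi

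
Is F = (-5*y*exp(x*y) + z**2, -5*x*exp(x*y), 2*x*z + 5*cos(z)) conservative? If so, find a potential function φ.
Yes, F is conservative. φ = x*z**2 - 5*exp(x*y) + 5*sin(z)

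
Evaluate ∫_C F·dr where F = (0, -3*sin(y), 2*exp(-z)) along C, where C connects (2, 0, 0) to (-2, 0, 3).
2 - 2*exp(-3)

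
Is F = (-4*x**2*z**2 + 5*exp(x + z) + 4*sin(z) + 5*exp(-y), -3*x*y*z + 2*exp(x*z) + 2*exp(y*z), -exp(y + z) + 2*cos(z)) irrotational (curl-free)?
No, ∇×F = (3*x*y - 2*x*exp(x*z) - 2*y*exp(y*z) - exp(y + z), -8*x**2*z + 5*exp(x + z) + 4*cos(z), -3*y*z + 2*z*exp(x*z) + 5*exp(-y))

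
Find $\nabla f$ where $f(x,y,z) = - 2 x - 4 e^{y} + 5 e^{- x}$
(-2 - 5*exp(-x), -4*exp(y), 0)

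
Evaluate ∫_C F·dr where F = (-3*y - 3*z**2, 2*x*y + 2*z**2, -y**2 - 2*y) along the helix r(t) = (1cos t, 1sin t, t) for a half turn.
-44/3 - 3*pi + 3*pi**2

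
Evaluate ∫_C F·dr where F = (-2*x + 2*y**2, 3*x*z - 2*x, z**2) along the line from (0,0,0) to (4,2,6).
320/3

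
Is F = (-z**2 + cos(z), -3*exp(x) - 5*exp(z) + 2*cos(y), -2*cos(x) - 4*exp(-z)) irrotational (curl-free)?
No, ∇×F = (5*exp(z), -2*z - 2*sin(x) - sin(z), -3*exp(x))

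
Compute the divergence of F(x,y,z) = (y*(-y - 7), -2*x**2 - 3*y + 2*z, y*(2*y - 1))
-3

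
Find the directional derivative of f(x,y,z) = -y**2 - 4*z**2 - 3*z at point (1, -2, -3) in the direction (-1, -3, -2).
-27*sqrt(14)/7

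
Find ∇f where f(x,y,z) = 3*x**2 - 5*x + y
(6*x - 5, 1, 0)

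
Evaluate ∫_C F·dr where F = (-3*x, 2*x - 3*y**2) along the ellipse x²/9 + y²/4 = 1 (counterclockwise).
12*pi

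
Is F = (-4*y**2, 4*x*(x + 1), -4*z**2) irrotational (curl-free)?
No, ∇×F = (0, 0, 8*x + 8*y + 4)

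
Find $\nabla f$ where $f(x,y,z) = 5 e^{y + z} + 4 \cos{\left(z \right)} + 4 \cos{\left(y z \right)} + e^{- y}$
(0, -4*z*sin(y*z) + 5*exp(y + z) - exp(-y), -4*y*sin(y*z) + 5*exp(y + z) - 4*sin(z))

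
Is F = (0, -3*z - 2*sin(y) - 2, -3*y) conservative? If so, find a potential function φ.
Yes, F is conservative. φ = -3*y*z - 2*y + 2*cos(y)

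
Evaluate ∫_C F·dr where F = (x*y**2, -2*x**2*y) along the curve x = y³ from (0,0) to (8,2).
32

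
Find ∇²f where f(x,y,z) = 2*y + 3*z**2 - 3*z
6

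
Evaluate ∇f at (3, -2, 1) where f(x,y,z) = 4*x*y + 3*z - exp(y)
(-8, 12 - exp(-2), 3)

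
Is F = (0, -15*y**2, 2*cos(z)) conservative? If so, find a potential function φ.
Yes, F is conservative. φ = -5*y**3 + 2*sin(z)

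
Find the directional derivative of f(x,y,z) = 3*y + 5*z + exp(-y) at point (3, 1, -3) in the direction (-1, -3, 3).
3*sqrt(19)*(1 + 2*E)*exp(-1)/19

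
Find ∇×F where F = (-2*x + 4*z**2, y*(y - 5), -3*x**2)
(0, 6*x + 8*z, 0)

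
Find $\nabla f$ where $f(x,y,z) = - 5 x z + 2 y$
(-5*z, 2, -5*x)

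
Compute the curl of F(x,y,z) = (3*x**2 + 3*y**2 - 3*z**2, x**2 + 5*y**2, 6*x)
(0, -6*z - 6, 2*x - 6*y)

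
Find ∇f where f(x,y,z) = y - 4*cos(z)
(0, 1, 4*sin(z))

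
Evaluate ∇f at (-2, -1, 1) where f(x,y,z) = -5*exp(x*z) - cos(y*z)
(-5*exp(-2), -sin(1), sin(1) + 10*exp(-2))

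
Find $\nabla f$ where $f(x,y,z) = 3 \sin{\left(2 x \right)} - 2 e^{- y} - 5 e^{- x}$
(6*cos(2*x) + 5*exp(-x), 2*exp(-y), 0)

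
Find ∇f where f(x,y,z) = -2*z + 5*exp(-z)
(0, 0, -2 - 5*exp(-z))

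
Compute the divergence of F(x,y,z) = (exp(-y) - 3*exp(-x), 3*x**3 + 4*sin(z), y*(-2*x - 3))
3*exp(-x)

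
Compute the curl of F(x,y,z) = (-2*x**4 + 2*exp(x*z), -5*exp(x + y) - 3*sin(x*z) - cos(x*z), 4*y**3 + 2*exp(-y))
(-x*sin(x*z) + 3*x*cos(x*z) + 12*y**2 - 2*exp(-y), 2*x*exp(x*z), z*sin(x*z) - 3*z*cos(x*z) - 5*exp(x + y))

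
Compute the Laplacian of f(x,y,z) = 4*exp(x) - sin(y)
4*exp(x) + sin(y)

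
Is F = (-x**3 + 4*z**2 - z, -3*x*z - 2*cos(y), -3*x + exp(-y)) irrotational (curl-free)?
No, ∇×F = (3*x - exp(-y), 8*z + 2, -3*z)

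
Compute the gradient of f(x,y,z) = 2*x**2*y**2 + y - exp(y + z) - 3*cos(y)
(4*x*y**2, 4*x**2*y - exp(y + z) + 3*sin(y) + 1, -exp(y + z))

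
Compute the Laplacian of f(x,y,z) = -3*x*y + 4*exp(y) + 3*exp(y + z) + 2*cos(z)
4*exp(y) + 6*exp(y + z) - 2*cos(z)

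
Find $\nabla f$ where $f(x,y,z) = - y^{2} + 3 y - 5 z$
(0, 3 - 2*y, -5)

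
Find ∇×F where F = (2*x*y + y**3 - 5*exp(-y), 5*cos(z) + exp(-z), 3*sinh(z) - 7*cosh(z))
(5*sin(z) + exp(-z), 0, -2*x - 3*y**2 - 5*exp(-y))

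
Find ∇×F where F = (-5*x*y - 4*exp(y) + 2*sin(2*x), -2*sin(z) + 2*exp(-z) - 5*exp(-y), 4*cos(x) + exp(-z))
(2*cos(z) + 2*exp(-z), 4*sin(x), 5*x + 4*exp(y))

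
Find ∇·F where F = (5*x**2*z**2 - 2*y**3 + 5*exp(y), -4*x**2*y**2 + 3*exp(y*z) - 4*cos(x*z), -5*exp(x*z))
-8*x**2*y + 10*x*z**2 - 5*x*exp(x*z) + 3*z*exp(y*z)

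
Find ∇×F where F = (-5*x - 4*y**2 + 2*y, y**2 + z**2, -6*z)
(-2*z, 0, 8*y - 2)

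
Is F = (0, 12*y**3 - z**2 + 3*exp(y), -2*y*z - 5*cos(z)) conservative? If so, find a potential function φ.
Yes, F is conservative. φ = 3*y**4 - y*z**2 + 3*exp(y) - 5*sin(z)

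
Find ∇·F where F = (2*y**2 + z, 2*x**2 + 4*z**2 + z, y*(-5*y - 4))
0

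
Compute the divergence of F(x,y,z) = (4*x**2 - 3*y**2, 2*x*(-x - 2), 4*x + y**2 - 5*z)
8*x - 5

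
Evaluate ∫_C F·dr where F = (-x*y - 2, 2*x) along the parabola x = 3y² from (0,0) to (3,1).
-38/5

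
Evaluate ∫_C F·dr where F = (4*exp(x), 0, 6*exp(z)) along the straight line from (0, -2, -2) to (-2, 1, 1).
-4 - 2*exp(-2) + 6*E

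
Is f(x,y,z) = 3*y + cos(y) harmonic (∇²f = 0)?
No, ∇²f = -cos(y)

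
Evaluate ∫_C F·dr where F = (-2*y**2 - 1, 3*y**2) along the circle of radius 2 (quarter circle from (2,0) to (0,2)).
62/3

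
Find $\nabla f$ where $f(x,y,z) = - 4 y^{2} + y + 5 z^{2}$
(0, 1 - 8*y, 10*z)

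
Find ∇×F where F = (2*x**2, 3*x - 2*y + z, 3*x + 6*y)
(5, -3, 3)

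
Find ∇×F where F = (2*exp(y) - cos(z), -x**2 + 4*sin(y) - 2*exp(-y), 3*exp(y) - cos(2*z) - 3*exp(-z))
(3*exp(y), sin(z), -2*x - 2*exp(y))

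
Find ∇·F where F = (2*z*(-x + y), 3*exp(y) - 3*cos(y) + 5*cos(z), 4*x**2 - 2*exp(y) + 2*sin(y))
-2*z + 3*exp(y) + 3*sin(y)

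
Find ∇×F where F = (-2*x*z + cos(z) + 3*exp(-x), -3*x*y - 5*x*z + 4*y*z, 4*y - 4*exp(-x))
(5*x - 4*y + 4, -2*x - sin(z) - 4*exp(-x), -3*y - 5*z)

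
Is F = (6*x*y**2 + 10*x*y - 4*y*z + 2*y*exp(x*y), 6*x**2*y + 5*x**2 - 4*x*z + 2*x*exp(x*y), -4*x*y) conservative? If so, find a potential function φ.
Yes, F is conservative. φ = 3*x**2*y**2 + 5*x**2*y - 4*x*y*z + 2*exp(x*y)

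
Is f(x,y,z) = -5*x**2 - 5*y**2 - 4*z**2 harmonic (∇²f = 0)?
No, ∇²f = -28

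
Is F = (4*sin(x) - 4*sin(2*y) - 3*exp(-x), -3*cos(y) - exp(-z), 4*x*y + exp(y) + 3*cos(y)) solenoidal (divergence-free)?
No, ∇·F = 3*sin(y) + 4*cos(x) + 3*exp(-x)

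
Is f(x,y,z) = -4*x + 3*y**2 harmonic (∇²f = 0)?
No, ∇²f = 6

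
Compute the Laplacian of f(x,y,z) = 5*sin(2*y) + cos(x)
-20*sin(2*y) - cos(x)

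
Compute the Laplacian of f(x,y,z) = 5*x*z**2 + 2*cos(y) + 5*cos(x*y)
-5*x**2*cos(x*y) + 10*x - 5*y**2*cos(x*y) - 2*cos(y)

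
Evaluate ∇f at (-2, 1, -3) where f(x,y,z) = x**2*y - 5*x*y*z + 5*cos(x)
(5*sin(2) + 11, -26, 10)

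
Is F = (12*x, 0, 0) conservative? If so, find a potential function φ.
Yes, F is conservative. φ = 6*x**2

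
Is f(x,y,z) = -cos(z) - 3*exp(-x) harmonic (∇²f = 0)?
No, ∇²f = cos(z) - 3*exp(-x)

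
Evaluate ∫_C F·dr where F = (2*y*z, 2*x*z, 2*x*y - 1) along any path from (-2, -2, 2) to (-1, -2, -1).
-17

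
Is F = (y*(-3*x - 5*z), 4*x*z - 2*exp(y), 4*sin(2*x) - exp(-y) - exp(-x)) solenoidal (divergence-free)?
No, ∇·F = -3*y - 2*exp(y)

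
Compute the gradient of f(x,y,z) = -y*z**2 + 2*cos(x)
(-2*sin(x), -z**2, -2*y*z)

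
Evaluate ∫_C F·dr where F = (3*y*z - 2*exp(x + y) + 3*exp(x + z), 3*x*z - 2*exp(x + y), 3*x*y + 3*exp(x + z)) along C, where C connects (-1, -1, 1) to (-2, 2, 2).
-29 + 2*exp(-2)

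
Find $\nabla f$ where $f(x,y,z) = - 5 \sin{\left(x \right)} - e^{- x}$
(-5*cos(x) + exp(-x), 0, 0)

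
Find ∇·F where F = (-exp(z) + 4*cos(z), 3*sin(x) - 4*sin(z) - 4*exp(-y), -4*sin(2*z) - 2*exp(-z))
-8*cos(2*z) + 2*exp(-z) + 4*exp(-y)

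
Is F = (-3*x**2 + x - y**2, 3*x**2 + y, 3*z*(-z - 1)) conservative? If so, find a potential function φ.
No, ∇×F = (0, 0, 6*x + 2*y) ≠ 0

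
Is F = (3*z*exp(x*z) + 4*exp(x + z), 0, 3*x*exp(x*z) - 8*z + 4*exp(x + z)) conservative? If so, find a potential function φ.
Yes, F is conservative. φ = -4*z**2 + 3*exp(x*z) + 4*exp(x + z)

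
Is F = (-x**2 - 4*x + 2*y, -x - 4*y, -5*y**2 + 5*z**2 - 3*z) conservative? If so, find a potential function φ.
No, ∇×F = (-10*y, 0, -3) ≠ 0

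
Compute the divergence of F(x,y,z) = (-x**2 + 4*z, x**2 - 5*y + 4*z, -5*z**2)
-2*x - 10*z - 5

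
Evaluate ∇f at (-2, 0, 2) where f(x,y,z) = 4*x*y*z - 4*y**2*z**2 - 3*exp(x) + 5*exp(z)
(-3*exp(-2), -16, 5*exp(2))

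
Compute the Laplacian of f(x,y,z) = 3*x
0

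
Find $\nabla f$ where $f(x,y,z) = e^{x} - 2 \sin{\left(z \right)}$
(exp(x), 0, -2*cos(z))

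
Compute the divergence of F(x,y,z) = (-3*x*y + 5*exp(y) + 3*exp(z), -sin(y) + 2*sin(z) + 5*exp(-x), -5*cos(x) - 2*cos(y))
-3*y - cos(y)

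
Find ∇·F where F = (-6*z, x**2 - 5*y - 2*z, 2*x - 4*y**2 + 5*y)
-5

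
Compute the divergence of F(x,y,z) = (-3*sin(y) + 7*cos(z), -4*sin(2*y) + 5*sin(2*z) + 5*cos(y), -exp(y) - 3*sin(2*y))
-5*sin(y) - 8*cos(2*y)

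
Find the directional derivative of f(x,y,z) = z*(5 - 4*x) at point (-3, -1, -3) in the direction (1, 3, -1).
-5*sqrt(11)/11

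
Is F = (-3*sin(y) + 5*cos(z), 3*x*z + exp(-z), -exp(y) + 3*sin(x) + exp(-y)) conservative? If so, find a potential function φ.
No, ∇×F = (-3*x - sinh(z) - 2*cosh(y) + cosh(z), -5*sin(z) - 3*cos(x), 3*z + 3*cos(y)) ≠ 0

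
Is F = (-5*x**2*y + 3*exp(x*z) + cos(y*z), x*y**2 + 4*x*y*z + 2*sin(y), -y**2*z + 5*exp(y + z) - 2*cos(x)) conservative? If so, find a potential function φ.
No, ∇×F = (-4*x*y - 2*y*z + 5*exp(y + z), 3*x*exp(x*z) - y*sin(y*z) - 2*sin(x), 5*x**2 + y**2 + 4*y*z + z*sin(y*z)) ≠ 0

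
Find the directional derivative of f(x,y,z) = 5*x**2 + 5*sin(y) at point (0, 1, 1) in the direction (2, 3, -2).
15*sqrt(17)*cos(1)/17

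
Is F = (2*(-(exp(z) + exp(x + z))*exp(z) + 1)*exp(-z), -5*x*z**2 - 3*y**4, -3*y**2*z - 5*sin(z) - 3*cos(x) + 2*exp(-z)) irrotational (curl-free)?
No, ∇×F = (2*z*(5*x - 3*y), -2*exp(z) - 2*exp(x + z) - 3*sin(x) - 2*exp(-z), -5*z**2)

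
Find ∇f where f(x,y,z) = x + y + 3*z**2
(1, 1, 6*z)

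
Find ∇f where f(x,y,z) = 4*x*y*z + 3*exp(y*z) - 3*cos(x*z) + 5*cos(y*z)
(z*(4*y + 3*sin(x*z)), z*(4*x + 3*exp(y*z) - 5*sin(y*z)), 4*x*y + 3*x*sin(x*z) + 3*y*exp(y*z) - 5*y*sin(y*z))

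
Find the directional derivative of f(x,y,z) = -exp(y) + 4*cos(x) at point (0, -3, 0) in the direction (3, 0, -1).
0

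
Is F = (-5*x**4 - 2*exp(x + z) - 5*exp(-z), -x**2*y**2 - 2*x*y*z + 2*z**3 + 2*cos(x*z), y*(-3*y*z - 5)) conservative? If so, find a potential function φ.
No, ∇×F = (2*x*y + 2*x*sin(x*z) - 6*y*z - 6*z**2 - 5, (5 - 2*exp(x + 2*z))*exp(-z), -2*x*y**2 - 2*y*z - 2*z*sin(x*z)) ≠ 0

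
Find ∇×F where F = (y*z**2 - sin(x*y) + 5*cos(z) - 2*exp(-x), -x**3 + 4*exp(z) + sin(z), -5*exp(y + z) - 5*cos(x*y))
(5*x*sin(x*y) - 4*exp(z) - 5*exp(y + z) - cos(z), 2*y*z - 5*y*sin(x*y) - 5*sin(z), -3*x**2 + x*cos(x*y) - z**2)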